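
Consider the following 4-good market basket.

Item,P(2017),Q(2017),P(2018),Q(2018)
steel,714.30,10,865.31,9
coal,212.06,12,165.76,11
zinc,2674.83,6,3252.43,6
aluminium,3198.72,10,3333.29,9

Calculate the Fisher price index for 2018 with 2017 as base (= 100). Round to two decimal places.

110.15

Laspeyres component (base-period weights):
ΣP(2018)Q(2017) = 865.31×10 + 165.76×12 + 3252.43×6 + 3333.29×10 = 8653.1 + 1989.12 + 19514.58 + 33332.9 = 63489.7
ΣP(2017)Q(2017) = 714.30×10 + 212.06×12 + 2674.83×6 + 3198.72×10 = 7143 + 2544.72 + 16048.98 + 31987.2 = 57723.9
L = 63489.7 / 57723.9 × 100 = 109.9886
Paasche component (current-period weights):
ΣP(2018)Q(2018) = 865.31×9 + 165.76×11 + 3252.43×6 + 3333.29×9 = 7787.79 + 1823.36 + 19514.58 + 29999.61 = 59125.34
ΣP(2017)Q(2018) = 714.30×9 + 212.06×11 + 2674.83×6 + 3198.72×9 = 6428.7 + 2332.66 + 16048.98 + 28788.48 = 53598.82
P = 59125.34 / 53598.82 × 100 = 110.3109
Fisher = √(L × P) = √(109.9886 × 110.3109) = 110.1496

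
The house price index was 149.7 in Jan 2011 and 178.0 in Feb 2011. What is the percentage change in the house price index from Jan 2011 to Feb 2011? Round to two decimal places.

18.90%

Change = (178.0 − 149.7) / 149.7 × 100
       = 28.3 / 149.7 × 100 = 18.9045%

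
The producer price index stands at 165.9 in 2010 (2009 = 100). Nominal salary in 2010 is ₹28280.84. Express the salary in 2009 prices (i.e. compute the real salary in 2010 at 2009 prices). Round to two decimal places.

Real = Nominal ÷ (Index/100) = 28280.84 ÷ (165.9/100)
     = 28280.84 ÷ 1.659 = 17046.9198

17046.92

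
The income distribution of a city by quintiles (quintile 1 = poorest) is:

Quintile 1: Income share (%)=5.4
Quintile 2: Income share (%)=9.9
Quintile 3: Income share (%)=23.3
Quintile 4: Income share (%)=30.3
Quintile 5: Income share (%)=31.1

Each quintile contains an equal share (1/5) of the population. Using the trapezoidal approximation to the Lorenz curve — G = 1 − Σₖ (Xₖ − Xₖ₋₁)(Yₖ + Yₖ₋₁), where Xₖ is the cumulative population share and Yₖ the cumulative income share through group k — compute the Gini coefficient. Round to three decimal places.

0.287

Cumulative income shares Yₖ: 0.0540, 0.1530, 0.3860, 0.6890, 1.0000
Σ (Xₖ−Xₖ₋₁)(Yₖ+Yₖ₋₁) = (1/5)(0.0540+0.0000) + (1/5)(0.1530+0.0540) + (1/5)(0.3860+0.1530) + (1/5)(0.6890+0.3860) + (1/5)(1.0000+0.6890)
  = 0.0108 + 0.0414 + 0.1078 + 0.2150 + 0.3378 = 0.7128
G = 1 − 0.7128 = 0.2872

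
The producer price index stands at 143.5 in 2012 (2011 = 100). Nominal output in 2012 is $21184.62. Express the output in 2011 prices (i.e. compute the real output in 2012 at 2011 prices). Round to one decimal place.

14762.8

Real = Nominal ÷ (Index/100) = 21184.62 ÷ (143.5/100)
     = 21184.62 ÷ 1.435 = 14762.8014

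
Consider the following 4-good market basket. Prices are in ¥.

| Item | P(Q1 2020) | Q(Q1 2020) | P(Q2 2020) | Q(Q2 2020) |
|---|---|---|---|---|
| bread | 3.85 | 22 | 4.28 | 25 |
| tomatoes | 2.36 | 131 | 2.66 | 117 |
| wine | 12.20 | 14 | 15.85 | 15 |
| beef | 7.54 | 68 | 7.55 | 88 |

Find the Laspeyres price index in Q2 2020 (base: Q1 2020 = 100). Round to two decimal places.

Laspeyres price index uses base-period quantities as weights.
ΣP(Q2 2020)·Q(Q1 2020) = 4.28×22 + 2.66×131 + 15.85×14 + 7.55×68 = 94.16 + 348.46 + 221.9 + 513.4 = 1177.92
ΣP(Q1 2020)·Q(Q1 2020) = 3.85×22 + 2.36×131 + 12.20×14 + 7.54×68 = 84.7 + 309.16 + 170.8 + 512.72 = 1077.38
Index = 1177.92 / 1077.38 × 100 = 109.3319

109.33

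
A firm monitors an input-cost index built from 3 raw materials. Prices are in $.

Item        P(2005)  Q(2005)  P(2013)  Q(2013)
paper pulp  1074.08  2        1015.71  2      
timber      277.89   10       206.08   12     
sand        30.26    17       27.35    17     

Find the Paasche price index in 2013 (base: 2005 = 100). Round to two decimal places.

Paasche price index uses current-period quantities as weights.
ΣP(2013)·Q(2013) = 1015.71×2 + 206.08×12 + 27.35×17 = 2031.42 + 2472.96 + 464.95 = 4969.33
ΣP(2005)·Q(2013) = 1074.08×2 + 277.89×12 + 30.26×17 = 2148.16 + 3334.68 + 514.42 = 5997.26
Index = 4969.33 / 5997.26 × 100 = 82.8600

82.86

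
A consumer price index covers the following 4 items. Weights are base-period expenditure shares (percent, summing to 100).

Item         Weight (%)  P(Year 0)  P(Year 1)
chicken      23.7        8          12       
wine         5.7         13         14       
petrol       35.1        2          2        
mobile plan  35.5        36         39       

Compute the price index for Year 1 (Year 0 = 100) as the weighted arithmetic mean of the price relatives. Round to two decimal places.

115.25

chicken: 23.7 × (12/8) = 23.7 × 1.500000 = 35.5500
wine: 5.7 × (14/13) = 5.7 × 1.076923 = 6.1385
petrol: 35.1 × (2/2) = 35.1 × 1.000000 = 35.1000
mobile plan: 35.5 × (39/36) = 35.5 × 1.083333 = 38.4583
Index = Σ wᵢ·(p₁ᵢ/p₀ᵢ) = 35.5500 + 6.1385 + 35.1000 + 38.4583 = 115.2468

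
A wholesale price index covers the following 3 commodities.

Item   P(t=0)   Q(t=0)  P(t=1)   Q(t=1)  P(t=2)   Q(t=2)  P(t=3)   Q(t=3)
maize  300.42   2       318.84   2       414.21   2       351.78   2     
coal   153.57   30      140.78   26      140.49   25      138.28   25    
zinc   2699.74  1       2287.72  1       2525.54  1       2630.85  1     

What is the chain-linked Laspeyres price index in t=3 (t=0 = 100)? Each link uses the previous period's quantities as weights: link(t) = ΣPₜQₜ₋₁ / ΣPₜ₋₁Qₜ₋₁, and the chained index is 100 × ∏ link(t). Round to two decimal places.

Link t=0→t=1:
ΣP(t=1)Q(t=0) = 318.84×2 + 140.78×30 + 2287.72×1 = 637.68 + 4223.4 + 2287.72 = 7148.8
ΣP(t=0)Q(t=0) = 300.42×2 + 153.57×30 + 2699.74×1 = 600.84 + 4607.1 + 2699.74 = 7907.68
link = 7148.8/7907.68 = 0.904033
Link t=1→t=2:
ΣP(t=2)Q(t=1) = 414.21×2 + 140.49×26 + 2525.54×1 = 828.42 + 3652.74 + 2525.54 = 7006.7
ΣP(t=1)Q(t=1) = 318.84×2 + 140.78×26 + 2287.72×1 = 637.68 + 3660.28 + 2287.72 = 6585.68
link = 7006.7/6585.68 = 1.063930
Link t=2→t=3:
ΣP(t=3)Q(t=2) = 351.78×2 + 138.28×25 + 2630.85×1 = 703.56 + 3457 + 2630.85 = 6791.41
ΣP(t=2)Q(t=2) = 414.21×2 + 140.49×25 + 2525.54×1 = 828.42 + 3512.25 + 2525.54 = 6866.21
link = 6791.41/6866.21 = 0.989106
Chained index = 100 × 0.904033 × 1.063930 × 0.989106 = 95.1349

95.13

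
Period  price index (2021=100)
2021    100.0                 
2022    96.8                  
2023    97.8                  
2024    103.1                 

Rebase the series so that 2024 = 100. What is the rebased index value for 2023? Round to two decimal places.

94.86

Rebased(2023) = 97.8 / 103.1 × 100 = 94.8594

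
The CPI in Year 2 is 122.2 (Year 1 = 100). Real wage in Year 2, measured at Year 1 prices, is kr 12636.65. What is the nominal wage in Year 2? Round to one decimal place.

Nominal = Real × (Index/100) = 12636.65 × (122.2/100)
        = 12636.65 × 1.222 = 15441.9863

15442.0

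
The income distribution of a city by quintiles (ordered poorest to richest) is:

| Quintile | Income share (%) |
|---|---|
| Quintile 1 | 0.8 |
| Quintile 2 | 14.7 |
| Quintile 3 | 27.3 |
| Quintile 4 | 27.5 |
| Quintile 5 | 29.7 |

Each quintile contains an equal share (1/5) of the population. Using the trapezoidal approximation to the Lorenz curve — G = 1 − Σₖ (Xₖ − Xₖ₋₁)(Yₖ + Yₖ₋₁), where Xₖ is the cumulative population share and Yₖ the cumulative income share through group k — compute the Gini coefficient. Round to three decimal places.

Cumulative income shares Yₖ: 0.0080, 0.1550, 0.4280, 0.7030, 1.0000
Σ (Xₖ−Xₖ₋₁)(Yₖ+Yₖ₋₁) = (1/5)(0.0080+0.0000) + (1/5)(0.1550+0.0080) + (1/5)(0.4280+0.1550) + (1/5)(0.7030+0.4280) + (1/5)(1.0000+0.7030)
  = 0.0016 + 0.0326 + 0.1166 + 0.2262 + 0.3406 = 0.7176
G = 1 − 0.7176 = 0.2824

0.282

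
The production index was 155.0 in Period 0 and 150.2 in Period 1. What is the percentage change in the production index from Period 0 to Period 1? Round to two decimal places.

Change = (150.2 − 155.0) / 155.0 × 100
       = -4.8 / 155.0 × 100 = -3.0968%

-3.10%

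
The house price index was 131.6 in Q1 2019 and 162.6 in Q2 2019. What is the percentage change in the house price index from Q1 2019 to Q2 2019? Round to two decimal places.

23.56%

Change = (162.6 − 131.6) / 131.6 × 100
       = 31.0 / 131.6 × 100 = 23.5562%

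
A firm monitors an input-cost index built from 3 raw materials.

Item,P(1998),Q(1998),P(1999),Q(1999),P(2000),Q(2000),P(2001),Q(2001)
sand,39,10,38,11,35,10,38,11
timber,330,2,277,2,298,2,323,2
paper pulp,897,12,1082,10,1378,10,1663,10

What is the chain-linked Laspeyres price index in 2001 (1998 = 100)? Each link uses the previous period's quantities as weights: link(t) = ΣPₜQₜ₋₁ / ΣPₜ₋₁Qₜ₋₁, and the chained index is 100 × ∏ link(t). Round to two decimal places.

Link 1998→1999:
ΣP(1999)Q(1998) = 38×10 + 277×2 + 1082×12 = 380 + 554 + 12984 = 13918
ΣP(1998)Q(1998) = 39×10 + 330×2 + 897×12 = 390 + 660 + 10764 = 11814
link = 13918/11814 = 1.178094
Link 1999→2000:
ΣP(2000)Q(1999) = 35×11 + 298×2 + 1378×10 = 385 + 596 + 13780 = 14761
ΣP(1999)Q(1999) = 38×11 + 277×2 + 1082×10 = 418 + 554 + 10820 = 11792
link = 14761/11792 = 1.251781
Link 2000→2001:
ΣP(2001)Q(2000) = 38×10 + 323×2 + 1663×10 = 380 + 646 + 16630 = 17656
ΣP(2000)Q(2000) = 35×10 + 298×2 + 1378×10 = 350 + 596 + 13780 = 14726
link = 17656/14726 = 1.198968
Chained index = 100 × 1.178094 × 1.251781 × 1.198968 = 176.8136

176.81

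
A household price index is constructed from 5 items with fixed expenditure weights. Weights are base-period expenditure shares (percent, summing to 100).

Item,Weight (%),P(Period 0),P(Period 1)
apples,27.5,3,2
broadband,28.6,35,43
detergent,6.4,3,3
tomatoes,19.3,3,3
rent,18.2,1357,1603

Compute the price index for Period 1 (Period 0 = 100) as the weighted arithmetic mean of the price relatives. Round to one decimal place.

100.7

apples: 27.5 × (2/3) = 27.5 × 0.666667 = 18.3333
broadband: 28.6 × (43/35) = 28.6 × 1.228571 = 35.1371
detergent: 6.4 × (3/3) = 6.4 × 1.000000 = 6.4000
tomatoes: 19.3 × (3/3) = 19.3 × 1.000000 = 19.3000
rent: 18.2 × (1603/1357) = 18.2 × 1.181282 = 21.4993
Index = Σ wᵢ·(p₁ᵢ/p₀ᵢ) = 18.3333 + 35.1371 + 6.4000 + 19.3000 + 21.4993 = 100.6698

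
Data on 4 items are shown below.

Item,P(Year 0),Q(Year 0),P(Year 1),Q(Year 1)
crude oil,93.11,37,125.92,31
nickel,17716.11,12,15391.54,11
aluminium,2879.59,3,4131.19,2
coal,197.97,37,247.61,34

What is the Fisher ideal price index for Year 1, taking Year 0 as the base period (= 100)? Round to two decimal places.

90.61

Laspeyres component (base-period weights):
ΣP(Year 1)Q(Year 0) = 125.92×37 + 15391.54×12 + 4131.19×3 + 247.61×37 = 4659.04 + 184698.48 + 12393.57 + 9161.57 = 210912.66
ΣP(Year 0)Q(Year 0) = 93.11×37 + 17716.11×12 + 2879.59×3 + 197.97×37 = 3445.07 + 212593.32 + 8638.77 + 7324.89 = 232002.05
L = 210912.66 / 232002.05 × 100 = 90.9098
Paasche component (current-period weights):
ΣP(Year 1)Q(Year 1) = 125.92×31 + 15391.54×11 + 4131.19×2 + 247.61×34 = 3903.52 + 169306.94 + 8262.38 + 8418.74 = 189891.58
ΣP(Year 0)Q(Year 1) = 93.11×31 + 17716.11×11 + 2879.59×2 + 197.97×34 = 2886.41 + 194877.21 + 5759.18 + 6730.98 = 210253.78
P = 189891.58 / 210253.78 × 100 = 90.3154
Fisher = √(L × P) = √(90.9098 × 90.3154) = 90.6121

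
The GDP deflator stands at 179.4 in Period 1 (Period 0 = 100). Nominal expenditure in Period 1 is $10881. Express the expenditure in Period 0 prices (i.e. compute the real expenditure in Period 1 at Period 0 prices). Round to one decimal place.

6065.2

Real = Nominal ÷ (Index/100) = 10881 ÷ (179.4/100)
     = 10881 ÷ 1.794 = 6065.2174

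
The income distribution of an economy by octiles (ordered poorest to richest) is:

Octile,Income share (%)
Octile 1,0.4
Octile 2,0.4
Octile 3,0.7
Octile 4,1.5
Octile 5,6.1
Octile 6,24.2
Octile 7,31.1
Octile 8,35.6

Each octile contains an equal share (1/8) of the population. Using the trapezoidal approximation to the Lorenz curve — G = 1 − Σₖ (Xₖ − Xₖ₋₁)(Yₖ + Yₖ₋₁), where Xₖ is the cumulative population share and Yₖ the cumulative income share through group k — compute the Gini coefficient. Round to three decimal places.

0.594

Cumulative income shares Yₖ: 0.0040, 0.0080, 0.0150, 0.0300, 0.0910, 0.3330, 0.6440, 1.0000
Σ (Xₖ−Xₖ₋₁)(Yₖ+Yₖ₋₁) = (1/8)(0.0040+0.0000) + (1/8)(0.0080+0.0040) + (1/8)(0.0150+0.0080) + (1/8)(0.0300+0.0150) + (1/8)(0.0910+0.0300) + (1/8)(0.3330+0.0910) + (1/8)(0.6440+0.3330) + (1/8)(1.0000+0.6440)
  = 0.0005 + 0.0015 + 0.0029 + 0.0056 + 0.0151 + 0.0530 + 0.1221 + 0.2055 = 0.4062
G = 1 − 0.4062 = 0.5938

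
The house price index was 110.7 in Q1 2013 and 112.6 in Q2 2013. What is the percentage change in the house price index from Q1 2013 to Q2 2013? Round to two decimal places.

Change = (112.6 − 110.7) / 110.7 × 100
       = 1.9 / 110.7 × 100 = 1.7164%

1.72%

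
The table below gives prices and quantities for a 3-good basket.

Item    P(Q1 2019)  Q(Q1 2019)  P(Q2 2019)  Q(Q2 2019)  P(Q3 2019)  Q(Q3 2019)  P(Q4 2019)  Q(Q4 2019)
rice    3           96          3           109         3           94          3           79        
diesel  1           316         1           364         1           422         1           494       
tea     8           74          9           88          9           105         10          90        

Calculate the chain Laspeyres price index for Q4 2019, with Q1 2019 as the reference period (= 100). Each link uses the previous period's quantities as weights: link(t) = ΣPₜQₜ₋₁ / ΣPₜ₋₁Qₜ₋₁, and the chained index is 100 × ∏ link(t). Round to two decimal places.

112.95

Link Q1 2019→Q2 2019:
ΣP(Q2 2019)Q(Q1 2019) = 3×96 + 1×316 + 9×74 = 288 + 316 + 666 = 1270
ΣP(Q1 2019)Q(Q1 2019) = 3×96 + 1×316 + 8×74 = 288 + 316 + 592 = 1196
link = 1270/1196 = 1.061873
Link Q2 2019→Q3 2019:
ΣP(Q3 2019)Q(Q2 2019) = 3×109 + 1×364 + 9×88 = 327 + 364 + 792 = 1483
ΣP(Q2 2019)Q(Q2 2019) = 3×109 + 1×364 + 9×88 = 327 + 364 + 792 = 1483
link = 1483/1483 = 1.000000
Link Q3 2019→Q4 2019:
ΣP(Q4 2019)Q(Q3 2019) = 3×94 + 1×422 + 10×105 = 282 + 422 + 1050 = 1754
ΣP(Q3 2019)Q(Q3 2019) = 3×94 + 1×422 + 9×105 = 282 + 422 + 945 = 1649
link = 1754/1649 = 1.063675
Chained index = 100 × 1.061873 × 1.000000 × 1.063675 = 112.9488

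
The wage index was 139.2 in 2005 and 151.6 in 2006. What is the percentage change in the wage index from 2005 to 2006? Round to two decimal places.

8.91%

Change = (151.6 − 139.2) / 139.2 × 100
       = 12.4 / 139.2 × 100 = 8.9080%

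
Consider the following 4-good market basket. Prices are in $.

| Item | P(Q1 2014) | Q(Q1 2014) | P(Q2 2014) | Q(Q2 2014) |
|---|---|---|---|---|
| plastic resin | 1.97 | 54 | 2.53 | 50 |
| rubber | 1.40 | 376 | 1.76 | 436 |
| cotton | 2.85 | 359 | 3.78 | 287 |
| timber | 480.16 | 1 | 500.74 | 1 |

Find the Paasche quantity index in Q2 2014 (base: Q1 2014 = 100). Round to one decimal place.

93.3

Paasche quantity index uses current-period prices as weights.
ΣP(Q2 2014)·Q(Q2 2014) = 2.53×50 + 1.76×436 + 3.78×287 + 500.74×1 = 126.5 + 767.36 + 1084.86 + 500.74 = 2479.46
ΣP(Q2 2014)·Q(Q1 2014) = 2.53×54 + 1.76×376 + 3.78×359 + 500.74×1 = 136.62 + 661.76 + 1357.02 + 500.74 = 2656.14
Index = 2479.46 / 2656.14 × 100 = 93.3482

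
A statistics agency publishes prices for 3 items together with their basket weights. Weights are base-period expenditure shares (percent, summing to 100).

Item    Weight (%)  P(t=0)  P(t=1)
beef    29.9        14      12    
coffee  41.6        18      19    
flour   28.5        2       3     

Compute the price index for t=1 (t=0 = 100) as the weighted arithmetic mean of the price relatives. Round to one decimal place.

beef: 29.9 × (12/14) = 29.9 × 0.857143 = 25.6286
coffee: 41.6 × (19/18) = 41.6 × 1.055556 = 43.9111
flour: 28.5 × (3/2) = 28.5 × 1.500000 = 42.7500
Index = Σ wᵢ·(p₁ᵢ/p₀ᵢ) = 25.6286 + 43.9111 + 42.7500 = 112.2897

112.3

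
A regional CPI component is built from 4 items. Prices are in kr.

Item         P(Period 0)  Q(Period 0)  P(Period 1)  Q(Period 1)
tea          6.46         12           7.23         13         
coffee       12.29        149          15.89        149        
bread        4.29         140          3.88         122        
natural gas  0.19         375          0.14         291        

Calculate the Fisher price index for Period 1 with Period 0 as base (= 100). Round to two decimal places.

Laspeyres component (base-period weights):
ΣP(Period 1)Q(Period 0) = 7.23×12 + 15.89×149 + 3.88×140 + 0.14×375 = 86.76 + 2367.61 + 543.2 + 52.5 = 3050.07
ΣP(Period 0)Q(Period 0) = 6.46×12 + 12.29×149 + 4.29×140 + 0.19×375 = 77.52 + 1831.21 + 600.6 + 71.25 = 2580.58
L = 3050.07 / 2580.58 × 100 = 118.1932
Paasche component (current-period weights):
ΣP(Period 1)Q(Period 1) = 7.23×13 + 15.89×149 + 3.88×122 + 0.14×291 = 93.99 + 2367.61 + 473.36 + 40.74 = 2975.7
ΣP(Period 0)Q(Period 1) = 6.46×13 + 12.29×149 + 4.29×122 + 0.19×291 = 83.98 + 1831.21 + 523.38 + 55.29 = 2493.86
P = 2975.7 / 2493.86 × 100 = 119.3211
Fisher = √(L × P) = √(118.1932 × 119.3211) = 118.7558

118.76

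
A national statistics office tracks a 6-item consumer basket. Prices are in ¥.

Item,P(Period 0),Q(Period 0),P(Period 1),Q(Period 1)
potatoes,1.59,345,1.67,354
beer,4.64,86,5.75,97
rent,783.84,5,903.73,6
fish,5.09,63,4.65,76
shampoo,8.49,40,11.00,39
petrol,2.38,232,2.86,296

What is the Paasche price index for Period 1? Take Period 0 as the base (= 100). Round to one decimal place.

114.9

Paasche price index uses current-period quantities as weights.
ΣP(Period 1)·Q(Period 1) = 1.67×354 + 5.75×97 + 903.73×6 + 4.65×76 + 11.00×39 + 2.86×296 = 591.18 + 557.75 + 5422.38 + 353.4 + 429 + 846.56 = 8200.27
ΣP(Period 0)·Q(Period 1) = 1.59×354 + 4.64×97 + 783.84×6 + 5.09×76 + 8.49×39 + 2.38×296 = 562.86 + 450.08 + 4703.04 + 386.84 + 331.11 + 704.48 = 7138.41
Index = 8200.27 / 7138.41 × 100 = 114.8753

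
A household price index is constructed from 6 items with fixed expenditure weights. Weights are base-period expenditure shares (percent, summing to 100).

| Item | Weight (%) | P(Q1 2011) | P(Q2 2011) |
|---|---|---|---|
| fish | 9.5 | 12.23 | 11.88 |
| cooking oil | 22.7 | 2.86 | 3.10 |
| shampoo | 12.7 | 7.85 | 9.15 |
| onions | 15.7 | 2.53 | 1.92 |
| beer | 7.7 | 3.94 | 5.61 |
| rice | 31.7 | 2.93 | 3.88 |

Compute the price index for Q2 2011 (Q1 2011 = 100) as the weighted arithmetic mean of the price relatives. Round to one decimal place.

fish: 9.5 × (11.88/12.23) = 9.5 × 0.971382 = 9.2281
cooking oil: 22.7 × (3.10/2.86) = 22.7 × 1.083916 = 24.6049
shampoo: 12.7 × (9.15/7.85) = 12.7 × 1.165605 = 14.8032
onions: 15.7 × (1.92/2.53) = 15.7 × 0.758893 = 11.9146
beer: 7.7 × (5.61/3.94) = 7.7 × 1.423858 = 10.9637
rice: 31.7 × (3.88/2.93) = 31.7 × 1.324232 = 41.9782
Index = Σ wᵢ·(p₁ᵢ/p₀ᵢ) = 9.2281 + 24.6049 + 14.8032 + 11.9146 + 10.9637 + 41.9782 = 113.4927

113.5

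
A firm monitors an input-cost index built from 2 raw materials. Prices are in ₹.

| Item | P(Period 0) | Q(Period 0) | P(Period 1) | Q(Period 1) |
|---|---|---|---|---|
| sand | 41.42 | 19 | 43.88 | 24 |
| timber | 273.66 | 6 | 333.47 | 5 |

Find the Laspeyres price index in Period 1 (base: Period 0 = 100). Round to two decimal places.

116.70

Laspeyres price index uses base-period quantities as weights.
ΣP(Period 1)·Q(Period 0) = 43.88×19 + 333.47×6 = 833.72 + 2000.82 = 2834.54
ΣP(Period 0)·Q(Period 0) = 41.42×19 + 273.66×6 = 786.98 + 1641.96 = 2428.94
Index = 2834.54 / 2428.94 × 100 = 116.6986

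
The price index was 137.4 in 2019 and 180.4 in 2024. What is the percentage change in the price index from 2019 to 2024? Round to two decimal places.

Change = (180.4 − 137.4) / 137.4 × 100
       = 43.0 / 137.4 × 100 = 31.2955%

31.30%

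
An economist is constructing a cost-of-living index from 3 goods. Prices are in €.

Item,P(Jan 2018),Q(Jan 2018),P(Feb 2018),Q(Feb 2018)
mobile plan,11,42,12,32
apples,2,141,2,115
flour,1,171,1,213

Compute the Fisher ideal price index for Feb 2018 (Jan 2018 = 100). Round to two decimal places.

104.31

Laspeyres component (base-period weights):
ΣP(Feb 2018)Q(Jan 2018) = 12×42 + 2×141 + 1×171 = 504 + 282 + 171 = 957
ΣP(Jan 2018)Q(Jan 2018) = 11×42 + 2×141 + 1×171 = 462 + 282 + 171 = 915
L = 957 / 915 × 100 = 104.5902
Paasche component (current-period weights):
ΣP(Feb 2018)Q(Feb 2018) = 12×32 + 2×115 + 1×213 = 384 + 230 + 213 = 827
ΣP(Jan 2018)Q(Feb 2018) = 11×32 + 2×115 + 1×213 = 352 + 230 + 213 = 795
P = 827 / 795 × 100 = 104.0252
Fisher = √(L × P) = √(104.5902 × 104.0252) = 104.3073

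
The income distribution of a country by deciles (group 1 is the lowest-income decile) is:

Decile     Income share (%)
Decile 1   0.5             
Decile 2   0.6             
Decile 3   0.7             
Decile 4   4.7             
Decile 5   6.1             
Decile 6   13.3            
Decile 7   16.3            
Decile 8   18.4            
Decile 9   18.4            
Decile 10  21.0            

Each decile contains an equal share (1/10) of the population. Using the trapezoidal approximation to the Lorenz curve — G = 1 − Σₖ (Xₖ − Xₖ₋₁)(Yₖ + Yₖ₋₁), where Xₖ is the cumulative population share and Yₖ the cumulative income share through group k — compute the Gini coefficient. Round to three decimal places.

0.440

Cumulative income shares Yₖ: 0.0050, 0.0110, 0.0180, 0.0650, 0.1260, 0.2590, 0.4220, 0.6060, 0.7900, 1.0000
Σ (Xₖ−Xₖ₋₁)(Yₖ+Yₖ₋₁) = (1/10)(0.0050+0.0000) + (1/10)(0.0110+0.0050) + (1/10)(0.0180+0.0110) + (1/10)(0.0650+0.0180) + (1/10)(0.1260+0.0650) + (1/10)(0.2590+0.1260) + (1/10)(0.4220+0.2590) + (1/10)(0.6060+0.4220) + (1/10)(0.7900+0.6060) + (1/10)(1.0000+0.7900)
  = 0.0005 + 0.0016 + 0.0029 + 0.0083 + 0.0191 + 0.0385 + 0.0681 + 0.1028 + 0.1396 + 0.1790 = 0.5604
G = 1 − 0.5604 = 0.4396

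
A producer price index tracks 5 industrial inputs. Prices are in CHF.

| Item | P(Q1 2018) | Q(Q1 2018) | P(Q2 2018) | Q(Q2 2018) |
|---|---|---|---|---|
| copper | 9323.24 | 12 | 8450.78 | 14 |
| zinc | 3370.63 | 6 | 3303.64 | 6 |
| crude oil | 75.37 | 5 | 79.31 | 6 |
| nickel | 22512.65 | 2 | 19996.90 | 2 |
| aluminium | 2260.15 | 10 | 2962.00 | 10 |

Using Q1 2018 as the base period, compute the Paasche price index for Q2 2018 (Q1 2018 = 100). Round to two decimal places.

Paasche price index uses current-period quantities as weights.
ΣP(Q2 2018)·Q(Q2 2018) = 8450.78×14 + 3303.64×6 + 79.31×6 + 19996.90×2 + 2962.00×10 = 118310.92 + 19821.84 + 475.86 + 39993.8 + 29620 = 208222.42
ΣP(Q1 2018)·Q(Q2 2018) = 9323.24×14 + 3370.63×6 + 75.37×6 + 22512.65×2 + 2260.15×10 = 130525.36 + 20223.78 + 452.22 + 45025.3 + 22601.5 = 218828.16
Index = 208222.42 / 218828.16 × 100 = 95.1534

95.15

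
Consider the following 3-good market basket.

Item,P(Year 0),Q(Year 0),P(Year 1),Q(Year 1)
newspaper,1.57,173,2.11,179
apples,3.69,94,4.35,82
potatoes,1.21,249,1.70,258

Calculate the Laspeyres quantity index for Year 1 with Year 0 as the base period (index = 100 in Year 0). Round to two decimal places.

97.39

Laspeyres quantity index uses base-period prices as weights.
ΣP(Year 0)·Q(Year 1) = 1.57×179 + 3.69×82 + 1.21×258 = 281.03 + 302.58 + 312.18 = 895.79
ΣP(Year 0)·Q(Year 0) = 1.57×173 + 3.69×94 + 1.21×249 = 271.61 + 346.86 + 301.29 = 919.76
Index = 895.79 / 919.76 × 100 = 97.3939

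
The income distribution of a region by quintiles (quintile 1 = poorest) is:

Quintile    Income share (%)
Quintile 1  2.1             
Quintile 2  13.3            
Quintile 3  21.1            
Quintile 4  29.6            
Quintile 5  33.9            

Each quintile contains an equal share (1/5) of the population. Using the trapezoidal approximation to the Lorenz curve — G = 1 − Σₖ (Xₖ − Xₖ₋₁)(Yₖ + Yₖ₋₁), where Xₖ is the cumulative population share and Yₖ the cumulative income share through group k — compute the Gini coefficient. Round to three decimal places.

Cumulative income shares Yₖ: 0.0210, 0.1540, 0.3650, 0.6610, 1.0000
Σ (Xₖ−Xₖ₋₁)(Yₖ+Yₖ₋₁) = (1/5)(0.0210+0.0000) + (1/5)(0.1540+0.0210) + (1/5)(0.3650+0.1540) + (1/5)(0.6610+0.3650) + (1/5)(1.0000+0.6610)
  = 0.0042 + 0.0350 + 0.1038 + 0.2052 + 0.3322 = 0.6804
G = 1 − 0.6804 = 0.3196

0.320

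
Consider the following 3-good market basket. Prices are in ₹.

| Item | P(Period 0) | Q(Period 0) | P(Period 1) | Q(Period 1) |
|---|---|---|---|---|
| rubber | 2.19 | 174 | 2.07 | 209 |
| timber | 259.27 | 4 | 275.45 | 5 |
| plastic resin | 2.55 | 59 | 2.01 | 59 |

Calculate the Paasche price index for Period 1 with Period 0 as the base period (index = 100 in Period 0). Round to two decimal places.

101.26

Paasche price index uses current-period quantities as weights.
ΣP(Period 1)·Q(Period 1) = 2.07×209 + 275.45×5 + 2.01×59 = 432.63 + 1377.25 + 118.59 = 1928.47
ΣP(Period 0)·Q(Period 1) = 2.19×209 + 259.27×5 + 2.55×59 = 457.71 + 1296.35 + 150.45 = 1904.51
Index = 1928.47 / 1904.51 × 100 = 101.2581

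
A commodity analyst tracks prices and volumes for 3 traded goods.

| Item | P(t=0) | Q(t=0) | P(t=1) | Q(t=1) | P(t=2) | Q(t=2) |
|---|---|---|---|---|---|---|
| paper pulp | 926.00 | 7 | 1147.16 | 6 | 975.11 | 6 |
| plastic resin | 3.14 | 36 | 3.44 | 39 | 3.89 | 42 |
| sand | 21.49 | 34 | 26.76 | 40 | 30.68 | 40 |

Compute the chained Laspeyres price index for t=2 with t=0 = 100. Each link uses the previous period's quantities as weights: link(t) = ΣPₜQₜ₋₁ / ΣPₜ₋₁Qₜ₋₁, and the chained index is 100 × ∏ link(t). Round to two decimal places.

Link t=0→t=1:
ΣP(t=1)Q(t=0) = 1147.16×7 + 3.44×36 + 26.76×34 = 8030.12 + 123.84 + 909.84 = 9063.8
ΣP(t=0)Q(t=0) = 926.00×7 + 3.14×36 + 21.49×34 = 6482 + 113.04 + 730.66 = 7325.7
link = 9063.8/7325.7 = 1.237261
Link t=1→t=2:
ΣP(t=2)Q(t=1) = 975.11×6 + 3.89×39 + 30.68×40 = 5850.66 + 151.71 + 1227.2 = 7229.57
ΣP(t=1)Q(t=1) = 1147.16×6 + 3.44×39 + 26.76×40 = 6882.96 + 134.16 + 1070.4 = 8087.52
link = 7229.57/8087.52 = 0.893917
Chained index = 100 × 1.237261 × 0.893917 = 110.6008

110.60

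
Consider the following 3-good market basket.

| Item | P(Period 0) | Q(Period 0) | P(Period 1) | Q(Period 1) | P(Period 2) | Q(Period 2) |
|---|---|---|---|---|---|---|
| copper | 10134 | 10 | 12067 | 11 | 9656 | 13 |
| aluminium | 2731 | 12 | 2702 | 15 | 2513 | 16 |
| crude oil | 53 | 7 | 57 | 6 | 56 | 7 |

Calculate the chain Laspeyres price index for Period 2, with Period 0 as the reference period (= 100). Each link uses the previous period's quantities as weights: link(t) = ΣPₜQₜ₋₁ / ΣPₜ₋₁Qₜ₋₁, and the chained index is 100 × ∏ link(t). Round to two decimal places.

Link Period 0→Period 1:
ΣP(Period 1)Q(Period 0) = 12067×10 + 2702×12 + 57×7 = 120670 + 32424 + 399 = 153493
ΣP(Period 0)Q(Period 0) = 10134×10 + 2731×12 + 53×7 = 101340 + 32772 + 371 = 134483
link = 153493/134483 = 1.141356
Link Period 1→Period 2:
ΣP(Period 2)Q(Period 1) = 9656×11 + 2513×15 + 56×6 = 106216 + 37695 + 336 = 144247
ΣP(Period 1)Q(Period 1) = 12067×11 + 2702×15 + 57×6 = 132737 + 40530 + 342 = 173609
link = 144247/173609 = 0.830873
Chained index = 100 × 1.141356 × 0.830873 = 94.8322

94.83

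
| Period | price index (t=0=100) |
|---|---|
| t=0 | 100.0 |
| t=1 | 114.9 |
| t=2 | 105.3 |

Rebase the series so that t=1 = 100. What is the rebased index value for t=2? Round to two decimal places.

91.64

Rebased(t=2) = 105.3 / 114.9 × 100 = 91.6449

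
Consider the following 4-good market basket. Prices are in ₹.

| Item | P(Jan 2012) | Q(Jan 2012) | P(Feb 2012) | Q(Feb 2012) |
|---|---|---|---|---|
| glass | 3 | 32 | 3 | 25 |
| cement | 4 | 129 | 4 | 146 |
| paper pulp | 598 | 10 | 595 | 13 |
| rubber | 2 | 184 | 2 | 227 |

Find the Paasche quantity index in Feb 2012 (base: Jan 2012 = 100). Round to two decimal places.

Paasche quantity index uses current-period prices as weights.
ΣP(Feb 2012)·Q(Feb 2012) = 3×25 + 4×146 + 595×13 + 2×227 = 75 + 584 + 7735 + 454 = 8848
ΣP(Feb 2012)·Q(Jan 2012) = 3×32 + 4×129 + 595×10 + 2×184 = 96 + 516 + 5950 + 368 = 6930
Index = 8848 / 6930 × 100 = 127.6768

127.68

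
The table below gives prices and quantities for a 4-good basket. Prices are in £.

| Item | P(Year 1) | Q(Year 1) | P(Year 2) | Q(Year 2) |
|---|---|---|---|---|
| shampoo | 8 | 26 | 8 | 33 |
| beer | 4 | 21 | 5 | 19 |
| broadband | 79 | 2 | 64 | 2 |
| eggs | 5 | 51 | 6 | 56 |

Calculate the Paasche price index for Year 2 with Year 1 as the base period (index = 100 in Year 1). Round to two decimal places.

105.78

Paasche price index uses current-period quantities as weights.
ΣP(Year 2)·Q(Year 2) = 8×33 + 5×19 + 64×2 + 6×56 = 264 + 95 + 128 + 336 = 823
ΣP(Year 1)·Q(Year 2) = 8×33 + 4×19 + 79×2 + 5×56 = 264 + 76 + 158 + 280 = 778
Index = 823 / 778 × 100 = 105.7841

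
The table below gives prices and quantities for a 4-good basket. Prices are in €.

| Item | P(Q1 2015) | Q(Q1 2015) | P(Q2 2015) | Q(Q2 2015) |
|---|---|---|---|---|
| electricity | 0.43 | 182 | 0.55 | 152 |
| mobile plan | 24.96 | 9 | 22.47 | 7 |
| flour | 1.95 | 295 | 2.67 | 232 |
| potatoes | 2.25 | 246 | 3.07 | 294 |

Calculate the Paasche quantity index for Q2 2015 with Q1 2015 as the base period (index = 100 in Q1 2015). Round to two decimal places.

Paasche quantity index uses current-period prices as weights.
ΣP(Q2 2015)·Q(Q2 2015) = 0.55×152 + 22.47×7 + 2.67×232 + 3.07×294 = 83.6 + 157.29 + 619.44 + 902.58 = 1762.91
ΣP(Q2 2015)·Q(Q1 2015) = 0.55×182 + 22.47×9 + 2.67×295 + 3.07×246 = 100.1 + 202.23 + 787.65 + 755.22 = 1845.2
Index = 1762.91 / 1845.2 × 100 = 95.5403

95.54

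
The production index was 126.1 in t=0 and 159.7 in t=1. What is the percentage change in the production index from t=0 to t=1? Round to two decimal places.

Change = (159.7 − 126.1) / 126.1 × 100
       = 33.6 / 126.1 × 100 = 26.6455%

26.65%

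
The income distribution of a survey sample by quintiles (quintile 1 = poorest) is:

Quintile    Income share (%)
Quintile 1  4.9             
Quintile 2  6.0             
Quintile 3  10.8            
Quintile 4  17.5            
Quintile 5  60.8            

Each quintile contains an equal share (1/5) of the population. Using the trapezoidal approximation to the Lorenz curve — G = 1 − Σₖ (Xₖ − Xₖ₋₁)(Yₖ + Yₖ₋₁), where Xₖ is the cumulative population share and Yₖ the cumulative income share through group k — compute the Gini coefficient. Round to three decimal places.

Cumulative income shares Yₖ: 0.0490, 0.1090, 0.2170, 0.3920, 1.0000
Σ (Xₖ−Xₖ₋₁)(Yₖ+Yₖ₋₁) = (1/5)(0.0490+0.0000) + (1/5)(0.1090+0.0490) + (1/5)(0.2170+0.1090) + (1/5)(0.3920+0.2170) + (1/5)(1.0000+0.3920)
  = 0.0098 + 0.0316 + 0.0652 + 0.1218 + 0.2784 = 0.5068
G = 1 − 0.5068 = 0.4932

0.493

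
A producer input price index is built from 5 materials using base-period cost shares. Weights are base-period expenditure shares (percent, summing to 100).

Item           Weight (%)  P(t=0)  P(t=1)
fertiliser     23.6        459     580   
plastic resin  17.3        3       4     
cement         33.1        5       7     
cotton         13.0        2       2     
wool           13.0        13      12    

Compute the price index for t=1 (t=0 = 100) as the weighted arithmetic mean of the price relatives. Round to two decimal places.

124.23

fertiliser: 23.6 × (580/459) = 23.6 × 1.263617 = 29.8214
plastic resin: 17.3 × (4/3) = 17.3 × 1.333333 = 23.0667
cement: 33.1 × (7/5) = 33.1 × 1.400000 = 46.3400
cotton: 13.0 × (2/2) = 13.0 × 1.000000 = 13.0000
wool: 13.0 × (12/13) = 13.0 × 0.923077 = 12.0000
Index = Σ wᵢ·(p₁ᵢ/p₀ᵢ) = 29.8214 + 23.0667 + 46.3400 + 13.0000 + 12.0000 = 124.2280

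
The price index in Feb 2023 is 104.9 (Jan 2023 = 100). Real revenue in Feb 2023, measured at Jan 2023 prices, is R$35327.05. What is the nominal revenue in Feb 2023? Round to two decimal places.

37058.08

Nominal = Real × (Index/100) = 35327.05 × (104.9/100)
        = 35327.05 × 1.049 = 37058.0755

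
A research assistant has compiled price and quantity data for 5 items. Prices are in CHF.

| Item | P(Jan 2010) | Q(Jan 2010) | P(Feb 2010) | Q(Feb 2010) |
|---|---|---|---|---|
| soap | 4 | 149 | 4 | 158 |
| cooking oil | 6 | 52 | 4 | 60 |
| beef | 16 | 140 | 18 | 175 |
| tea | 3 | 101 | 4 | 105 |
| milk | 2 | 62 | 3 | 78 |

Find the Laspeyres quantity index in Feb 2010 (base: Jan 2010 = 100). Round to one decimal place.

119.2

Laspeyres quantity index uses base-period prices as weights.
ΣP(Jan 2010)·Q(Feb 2010) = 4×158 + 6×60 + 16×175 + 3×105 + 2×78 = 632 + 360 + 2800 + 315 + 156 = 4263
ΣP(Jan 2010)·Q(Jan 2010) = 4×149 + 6×52 + 16×140 + 3×101 + 2×62 = 596 + 312 + 2240 + 303 + 124 = 3575
Index = 4263 / 3575 × 100 = 119.2448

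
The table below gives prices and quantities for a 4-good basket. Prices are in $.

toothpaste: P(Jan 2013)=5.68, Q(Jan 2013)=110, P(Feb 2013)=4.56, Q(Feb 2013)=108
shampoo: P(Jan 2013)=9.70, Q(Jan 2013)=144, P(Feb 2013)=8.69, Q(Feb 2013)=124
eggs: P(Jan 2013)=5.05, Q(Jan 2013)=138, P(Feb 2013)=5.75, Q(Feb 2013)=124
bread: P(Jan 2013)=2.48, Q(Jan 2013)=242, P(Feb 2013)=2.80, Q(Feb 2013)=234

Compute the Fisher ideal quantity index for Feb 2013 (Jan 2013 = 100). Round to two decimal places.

Laspeyres component (base-period weights):
ΣP(Jan 2013)Q(Feb 2013) = 5.68×108 + 9.70×124 + 5.05×124 + 2.48×234 = 613.44 + 1202.8 + 626.2 + 580.32 = 3022.76
ΣP(Jan 2013)Q(Jan 2013) = 5.68×110 + 9.70×144 + 5.05×138 + 2.48×242 = 624.8 + 1396.8 + 696.9 + 600.16 = 3318.66
L = 3022.76 / 3318.66 × 100 = 91.0838
Paasche component (current-period weights):
ΣP(Feb 2013)Q(Feb 2013) = 4.56×108 + 8.69×124 + 5.75×124 + 2.80×234 = 492.48 + 1077.56 + 713 + 655.2 = 2938.24
ΣP(Feb 2013)Q(Jan 2013) = 4.56×110 + 8.69×144 + 5.75×138 + 2.80×242 = 501.6 + 1251.36 + 793.5 + 677.6 = 3224.06
P = 2938.24 / 3224.06 × 100 = 91.1348
Fisher = √(L × P) = √(91.0838 × 91.1348) = 91.1093

91.11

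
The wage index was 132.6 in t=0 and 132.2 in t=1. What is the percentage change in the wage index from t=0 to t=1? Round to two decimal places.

Change = (132.2 − 132.6) / 132.6 × 100
       = -0.4 / 132.6 × 100 = -0.3017%

-0.30%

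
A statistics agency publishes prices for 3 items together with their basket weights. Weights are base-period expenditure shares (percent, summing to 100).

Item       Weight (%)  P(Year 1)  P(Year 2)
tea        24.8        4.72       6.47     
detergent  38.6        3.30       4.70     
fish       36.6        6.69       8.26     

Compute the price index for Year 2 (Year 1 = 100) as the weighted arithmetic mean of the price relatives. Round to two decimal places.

134.16

tea: 24.8 × (6.47/4.72) = 24.8 × 1.370763 = 33.9949
detergent: 38.6 × (4.70/3.30) = 38.6 × 1.424242 = 54.9758
fish: 36.6 × (8.26/6.69) = 36.6 × 1.234679 = 45.1892
Index = Σ wᵢ·(p₁ᵢ/p₀ᵢ) = 33.9949 + 54.9758 + 45.1892 = 134.1599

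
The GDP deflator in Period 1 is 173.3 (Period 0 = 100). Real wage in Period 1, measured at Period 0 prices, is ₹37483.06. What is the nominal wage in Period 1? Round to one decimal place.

Nominal = Real × (Index/100) = 37483.06 × (173.3/100)
        = 37483.06 × 1.733 = 64958.1430

64958.1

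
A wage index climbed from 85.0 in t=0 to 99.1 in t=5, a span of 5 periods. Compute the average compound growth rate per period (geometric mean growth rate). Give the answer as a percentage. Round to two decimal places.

3.12%

Growth factor = (99.1/85.0)^(1/5) = (1.165882)^(1/5) = 1.031172
Growth rate = 1.031172 − 1 = 0.031172 = 3.1172%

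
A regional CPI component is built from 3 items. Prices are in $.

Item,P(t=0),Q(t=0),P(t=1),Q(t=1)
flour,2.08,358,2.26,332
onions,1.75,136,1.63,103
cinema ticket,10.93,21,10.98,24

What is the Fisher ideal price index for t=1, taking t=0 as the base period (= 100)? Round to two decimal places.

104.17

Laspeyres component (base-period weights):
ΣP(t=1)Q(t=0) = 2.26×358 + 1.63×136 + 10.98×21 = 809.08 + 221.68 + 230.58 = 1261.34
ΣP(t=0)Q(t=0) = 2.08×358 + 1.75×136 + 10.93×21 = 744.64 + 238 + 229.53 = 1212.17
L = 1261.34 / 1212.17 × 100 = 104.0564
Paasche component (current-period weights):
ΣP(t=1)Q(t=1) = 2.26×332 + 1.63×103 + 10.98×24 = 750.32 + 167.89 + 263.52 = 1181.73
ΣP(t=0)Q(t=1) = 2.08×332 + 1.75×103 + 10.93×24 = 690.56 + 180.25 + 262.32 = 1133.13
P = 1181.73 / 1133.13 × 100 = 104.2890
Fisher = √(L × P) = √(104.0564 × 104.2890) = 104.1726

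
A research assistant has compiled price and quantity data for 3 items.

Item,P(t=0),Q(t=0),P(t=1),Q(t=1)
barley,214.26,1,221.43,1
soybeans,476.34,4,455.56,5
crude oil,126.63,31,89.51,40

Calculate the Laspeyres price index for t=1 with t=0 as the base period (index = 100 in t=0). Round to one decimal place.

79.7

Laspeyres price index uses base-period quantities as weights.
ΣP(t=1)·Q(t=0) = 221.43×1 + 455.56×4 + 89.51×31 = 221.43 + 1822.24 + 2774.81 = 4818.48
ΣP(t=0)·Q(t=0) = 214.26×1 + 476.34×4 + 126.63×31 = 214.26 + 1905.36 + 3925.53 = 6045.15
Index = 4818.48 / 6045.15 × 100 = 79.7082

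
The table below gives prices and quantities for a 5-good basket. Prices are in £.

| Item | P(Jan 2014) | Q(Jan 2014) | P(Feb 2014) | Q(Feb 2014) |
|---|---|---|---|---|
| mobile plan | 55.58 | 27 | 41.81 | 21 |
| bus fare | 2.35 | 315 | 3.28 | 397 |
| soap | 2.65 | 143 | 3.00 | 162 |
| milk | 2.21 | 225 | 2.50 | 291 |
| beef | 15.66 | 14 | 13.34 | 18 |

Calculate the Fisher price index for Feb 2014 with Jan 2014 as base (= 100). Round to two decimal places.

Laspeyres component (base-period weights):
ΣP(Feb 2014)Q(Jan 2014) = 41.81×27 + 3.28×315 + 3.00×143 + 2.50×225 + 13.34×14 = 1128.87 + 1033.2 + 429 + 562.5 + 186.76 = 3340.33
ΣP(Jan 2014)Q(Jan 2014) = 55.58×27 + 2.35×315 + 2.65×143 + 2.21×225 + 15.66×14 = 1500.66 + 740.25 + 378.95 + 497.25 + 219.24 = 3336.35
L = 3340.33 / 3336.35 × 100 = 100.1193
Paasche component (current-period weights):
ΣP(Feb 2014)Q(Feb 2014) = 41.81×21 + 3.28×397 + 3.00×162 + 2.50×291 + 13.34×18 = 878.01 + 1302.16 + 486 + 727.5 + 240.12 = 3633.79
ΣP(Jan 2014)Q(Feb 2014) = 55.58×21 + 2.35×397 + 2.65×162 + 2.21×291 + 15.66×18 = 1167.18 + 932.95 + 429.3 + 643.11 + 281.88 = 3454.42
P = 3633.79 / 3454.42 × 100 = 105.1925
Fisher = √(L × P) = √(100.1193 × 105.1925) = 102.6245

102.62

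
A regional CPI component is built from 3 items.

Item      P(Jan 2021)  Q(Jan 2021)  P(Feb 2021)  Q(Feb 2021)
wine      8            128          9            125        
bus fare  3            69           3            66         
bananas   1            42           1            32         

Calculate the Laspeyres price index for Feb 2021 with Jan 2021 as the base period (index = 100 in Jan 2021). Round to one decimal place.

Laspeyres price index uses base-period quantities as weights.
ΣP(Feb 2021)·Q(Jan 2021) = 9×128 + 3×69 + 1×42 = 1152 + 207 + 42 = 1401
ΣP(Jan 2021)·Q(Jan 2021) = 8×128 + 3×69 + 1×42 = 1024 + 207 + 42 = 1273
Index = 1401 / 1273 × 100 = 110.0550

110.1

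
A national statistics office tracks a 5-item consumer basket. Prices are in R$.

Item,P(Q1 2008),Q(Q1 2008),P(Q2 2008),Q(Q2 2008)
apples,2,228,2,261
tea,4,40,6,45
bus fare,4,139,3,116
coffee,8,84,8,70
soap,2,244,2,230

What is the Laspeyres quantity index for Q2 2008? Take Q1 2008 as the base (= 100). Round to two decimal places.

93.74

Laspeyres quantity index uses base-period prices as weights.
ΣP(Q1 2008)·Q(Q2 2008) = 2×261 + 4×45 + 4×116 + 8×70 + 2×230 = 522 + 180 + 464 + 560 + 460 = 2186
ΣP(Q1 2008)·Q(Q1 2008) = 2×228 + 4×40 + 4×139 + 8×84 + 2×244 = 456 + 160 + 556 + 672 + 488 = 2332
Index = 2186 / 2332 × 100 = 93.7393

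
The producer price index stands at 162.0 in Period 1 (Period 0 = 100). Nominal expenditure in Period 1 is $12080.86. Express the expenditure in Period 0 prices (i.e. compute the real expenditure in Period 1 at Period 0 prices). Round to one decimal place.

7457.3

Real = Nominal ÷ (Index/100) = 12080.86 ÷ (162.0/100)
     = 12080.86 ÷ 1.620 = 7457.3210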